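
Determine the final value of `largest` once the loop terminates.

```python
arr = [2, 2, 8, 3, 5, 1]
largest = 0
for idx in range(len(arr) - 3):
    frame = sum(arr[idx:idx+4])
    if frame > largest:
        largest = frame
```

Let's trace through this code step by step.

Initialize: arr = [2, 2, 8, 3, 5, 1]
Initialize: largest = 0
Entering loop: for idx in range(len(arr) - 3):
After iteration 1: idx = 0, largest = 15, frame = 15
After iteration 2: idx = 1, largest = 18, frame = 18
After iteration 3: idx = 2, largest = 18, frame = 17
Loop ends.

Final answer: 18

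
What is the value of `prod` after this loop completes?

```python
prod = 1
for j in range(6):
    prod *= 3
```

Let's trace through this code step by step.

Initialize: prod = 1
Entering loop: for j in range(6):
After iteration 1: j = 0, prod = 3
After iteration 2: j = 1, prod = 9
After iteration 3: j = 2, prod = 27
After iteration 4: j = 3, prod = 81
After iteration 5: j = 4, prod = 243
After iteration 6: j = 5, prod = 729
Loop ends.

Final answer: 729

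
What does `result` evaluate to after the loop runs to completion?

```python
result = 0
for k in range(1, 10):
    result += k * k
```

Let's trace through this code step by step.

Initialize: result = 0
Entering loop: for k in range(1, 10):
After iteration 1: k = 1, result = 1
After iteration 2: k = 2, result = 5
After iteration 3: k = 3, result = 14
After iteration 4: k = 4, result = 30
After iteration 5: k = 5, result = 55
After iteration 6: k = 6, result = 91
After iteration 7: k = 7, result = 140
After iteration 8: k = 8, result = 204
After iteration 9: k = 9, result = 285
Loop ends.

Final answer: 285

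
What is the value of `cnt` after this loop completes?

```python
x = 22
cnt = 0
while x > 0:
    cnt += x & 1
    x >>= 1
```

Let's trace through this code step by step.

Initialize: x = 22
Initialize: cnt = 0
Entering loop: while x > 0:
After iteration 1: x = 11, cnt = 0
After iteration 2: x = 5, cnt = 1
After iteration 3: x = 2, cnt = 2
After iteration 4: x = 1, cnt = 2
After iteration 5: x = 0, cnt = 3
Loop ends.

Final answer: 3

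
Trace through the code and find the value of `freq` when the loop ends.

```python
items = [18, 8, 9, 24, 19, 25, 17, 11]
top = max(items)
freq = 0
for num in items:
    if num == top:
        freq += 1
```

Let's trace through this code step by step.

Initialize: items = [18, 8, 9, 24, 19, 25, 17, 11]
Initialize: top = 25
Initialize: freq = 0
Entering loop: for num in items:
After iteration 1: num = 18, freq = 0
After iteration 2: num = 8, freq = 0
After iteration 3: num = 9, freq = 0
After iteration 4: num = 24, freq = 0
After iteration 5: num = 19, freq = 0
After iteration 6: num = 25, freq = 1
After iteration 7: num = 17, freq = 1
After iteration 8: num = 11, freq = 1
Loop ends.

Final answer: 1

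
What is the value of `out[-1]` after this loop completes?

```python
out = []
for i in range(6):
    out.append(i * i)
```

Let's trace through this code step by step.

Initialize: out = []
Entering loop: for i in range(6):
After iteration 1: i = 0, out = [0]
After iteration 2: i = 1, out = [0, 1]
After iteration 3: i = 2, out = [0, 1, 4]
After iteration 4: i = 3, out = [0, 1, 4, 9]
After iteration 5: i = 4, out = [0, 1, 4, 9, 16]
After iteration 6: i = 5, out = [0, 1, 4, 9, 16, 25]
Loop ends.
out[-1] = 25

Final answer: 25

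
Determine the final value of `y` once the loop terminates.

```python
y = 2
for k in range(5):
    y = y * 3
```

Let's trace through this code step by step.

Initialize: y = 2
Entering loop: for k in range(5):
After iteration 1: k = 0, y = 6
After iteration 2: k = 1, y = 18
After iteration 3: k = 2, y = 54
After iteration 4: k = 3, y = 162
After iteration 5: k = 4, y = 486
Loop ends.

Final answer: 486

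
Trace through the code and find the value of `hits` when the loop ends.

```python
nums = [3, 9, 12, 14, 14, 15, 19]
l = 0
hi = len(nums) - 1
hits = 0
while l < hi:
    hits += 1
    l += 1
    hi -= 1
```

Let's trace through this code step by step.

Initialize: nums = [3, 9, 12, 14, 14, 15, 19]
Initialize: l = 0
Initialize: hi = 6
Initialize: hits = 0
Entering loop: while l < hi:
After iteration 1: l = 1, hi = 5, hits = 1
After iteration 2: l = 2, hi = 4, hits = 2
After iteration 3: l = 3, hi = 3, hits = 3
Loop ends.

Final answer: 3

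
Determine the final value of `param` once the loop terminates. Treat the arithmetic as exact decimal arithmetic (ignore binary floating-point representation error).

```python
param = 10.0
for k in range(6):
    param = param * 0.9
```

Let's trace through this code step by step.

Initialize: param = 10.0
Entering loop: for k in range(6):
After iteration 1: k = 0, param = 9.0
After iteration 2: k = 1, param = 8.1
After iteration 3: k = 2, param = 7.29
After iteration 4: k = 3, param = 6.561
After iteration 5: k = 4, param = 5.9049
After iteration 6: k = 5, param = 5.31441
Loop ends.

Final answer: 5.31441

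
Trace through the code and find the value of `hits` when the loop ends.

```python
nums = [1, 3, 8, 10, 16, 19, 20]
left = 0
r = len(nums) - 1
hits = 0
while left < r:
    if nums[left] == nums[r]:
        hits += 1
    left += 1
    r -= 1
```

Let's trace through this code step by step.

Initialize: nums = [1, 3, 8, 10, 16, 19, 20]
Initialize: left = 0
Initialize: r = 6
Initialize: hits = 0
Entering loop: while left < r:
After iteration 1: left = 1, r = 5, hits = 0
After iteration 2: left = 2, r = 4, hits = 0
After iteration 3: left = 3, r = 3, hits = 0
Loop ends.

Final answer: 0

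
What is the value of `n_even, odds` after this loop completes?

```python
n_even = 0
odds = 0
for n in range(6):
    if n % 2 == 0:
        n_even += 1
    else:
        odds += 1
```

Let's trace through this code step by step.

Initialize: n_even = 0
Initialize: odds = 0
Entering loop: for n in range(6):
After iteration 1: n = 0, n_even = 1, odds = 0
After iteration 2: n = 1, n_even = 1, odds = 1
After iteration 3: n = 2, n_even = 2, odds = 1
After iteration 4: n = 3, n_even = 2, odds = 2
After iteration 5: n = 4, n_even = 3, odds = 2
After iteration 6: n = 5, n_even = 3, odds = 3
Loop ends.

Final answer: 3, 3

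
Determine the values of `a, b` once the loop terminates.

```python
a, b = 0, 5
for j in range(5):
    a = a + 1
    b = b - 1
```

Let's trace through this code step by step.

Initialize: a = 0
Initialize: b = 5
Entering loop: for j in range(5):
After iteration 1: j = 0, a = 1, b = 4
After iteration 2: j = 1, a = 2, b = 3
After iteration 3: j = 2, a = 3, b = 2
After iteration 4: j = 3, a = 4, b = 1
After iteration 5: j = 4, a = 5, b = 0
Loop ends.

Final answer: 5, 0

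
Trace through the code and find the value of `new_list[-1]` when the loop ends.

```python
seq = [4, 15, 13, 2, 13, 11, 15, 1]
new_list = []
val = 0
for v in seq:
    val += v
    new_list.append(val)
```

Let's trace through this code step by step.

Initialize: seq = [4, 15, 13, 2, 13, 11, 15, 1]
Initialize: new_list = []
Initialize: val = 0
Entering loop: for v in seq:
After iteration 1: v = 4, new_list = [4], val = 4
After iteration 2: v = 15, new_list = [4, 19], val = 19
After iteration 3: v = 13, new_list = [4, 19, 32], val = 32
After iteration 4: v = 2, new_list = [4, 19, 32, 34], val = 34
After iteration 5: v = 13, new_list = [4, 19, 32, 34, 47], val = 47
After iteration 6: v = 11, new_list = [4, 19, 32, 34, 47, 58], val = 58
After iteration 7: v = 15, new_list = [4, 19, 32, 34, 47, 58, 73], val = 73
After iteration 8: v = 1, new_list = [4, 19, 32, 34, 47, 58, 73, 74], val = 74
Loop ends.
new_list[-1] = 74

Final answer: 74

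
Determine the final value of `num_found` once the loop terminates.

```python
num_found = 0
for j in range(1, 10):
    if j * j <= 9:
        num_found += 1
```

Let's trace through this code step by step.

Initialize: num_found = 0
Entering loop: for j in range(1, 10):
After iteration 1: j = 1, num_found = 1
After iteration 2: j = 2, num_found = 2
After iteration 3: j = 3, num_found = 3
After iteration 4: j = 4, num_found = 3
After iteration 5: j = 5, num_found = 3
After iteration 6: j = 6, num_found = 3
After iteration 7: j = 7, num_found = 3
After iteration 8: j = 8, num_found = 3
After iteration 9: j = 9, num_found = 3
Loop ends.

Final answer: 3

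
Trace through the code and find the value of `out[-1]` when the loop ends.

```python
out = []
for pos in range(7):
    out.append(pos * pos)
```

Let's trace through this code step by step.

Initialize: out = []
Entering loop: for pos in range(7):
After iteration 1: pos = 0, out = [0]
After iteration 2: pos = 1, out = [0, 1]
After iteration 3: pos = 2, out = [0, 1, 4]
After iteration 4: pos = 3, out = [0, 1, 4, 9]
After iteration 5: pos = 4, out = [0, 1, 4, 9, 16]
After iteration 6: pos = 5, out = [0, 1, 4, 9, 16, 25]
After iteration 7: pos = 6, out = [0, 1, 4, 9, 16, 25, 36]
Loop ends.
out[-1] = 36

Final answer: 36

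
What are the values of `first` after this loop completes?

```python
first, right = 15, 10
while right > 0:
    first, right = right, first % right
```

Let's trace through this code step by step.

Initialize: first = 15
Initialize: right = 10
Entering loop: while right > 0:
After iteration 1: first = 10, right = 5
After iteration 2: first = 5, right = 0
Loop ends.

Final answer: 5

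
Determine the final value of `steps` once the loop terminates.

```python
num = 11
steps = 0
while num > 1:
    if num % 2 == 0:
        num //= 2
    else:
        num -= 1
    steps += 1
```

Let's trace through this code step by step.

Initialize: num = 11
Initialize: steps = 0
Entering loop: while num > 1:
After iteration 1: num = 10, steps = 1
After iteration 2: num = 5, steps = 2
After iteration 3: num = 4, steps = 3
After iteration 4: num = 2, steps = 4
After iteration 5: num = 1, steps = 5
Loop ends.

Final answer: 5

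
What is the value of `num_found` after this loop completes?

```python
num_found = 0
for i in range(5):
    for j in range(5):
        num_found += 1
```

Let's trace through this code step by step.

Initialize: num_found = 0
Entering loop: for i in range(5):
After iteration 1: i = 0, num_found = 5
After iteration 2: i = 1, num_found = 10
After iteration 3: i = 2, num_found = 15
After iteration 4: i = 3, num_found = 20
After iteration 5: i = 4, num_found = 25
Loop ends.

Final answer: 25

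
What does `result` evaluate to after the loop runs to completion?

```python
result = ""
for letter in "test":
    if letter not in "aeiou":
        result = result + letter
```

Let's trace through this code step by step.

Initialize: result = ''
Entering loop: for letter in "test":
After iteration 1: letter = 't', result = 't'
After iteration 2: letter = 'e', result = 't'
After iteration 3: letter = 's', result = 'ts'
After iteration 4: letter = 't', result = 'tst'
Loop ends.

Final answer: 'tst'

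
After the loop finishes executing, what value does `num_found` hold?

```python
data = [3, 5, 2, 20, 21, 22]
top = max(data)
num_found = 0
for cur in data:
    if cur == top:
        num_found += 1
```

Let's trace through this code step by step.

Initialize: data = [3, 5, 2, 20, 21, 22]
Initialize: top = 22
Initialize: num_found = 0
Entering loop: for cur in data:
After iteration 1: cur = 3, num_found = 0
After iteration 2: cur = 5, num_found = 0
After iteration 3: cur = 2, num_found = 0
After iteration 4: cur = 20, num_found = 0
After iteration 5: cur = 21, num_found = 0
After iteration 6: cur = 22, num_found = 1
Loop ends.

Final answer: 1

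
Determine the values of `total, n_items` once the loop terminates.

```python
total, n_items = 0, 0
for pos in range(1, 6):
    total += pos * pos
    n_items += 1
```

Let's trace through this code step by step.

Initialize: total = 0
Initialize: n_items = 0
Entering loop: for pos in range(1, 6):
After iteration 1: pos = 1, total = 1, n_items = 1
After iteration 2: pos = 2, total = 5, n_items = 2
After iteration 3: pos = 3, total = 14, n_items = 3
After iteration 4: pos = 4, total = 30, n_items = 4
After iteration 5: pos = 5, total = 55, n_items = 5
Loop ends.

Final answer: 55, 5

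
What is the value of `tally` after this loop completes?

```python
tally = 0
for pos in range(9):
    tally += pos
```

Let's trace through this code step by step.

Initialize: tally = 0
Entering loop: for pos in range(9):
After iteration 1: pos = 0, tally = 0
After iteration 2: pos = 1, tally = 1
After iteration 3: pos = 2, tally = 3
After iteration 4: pos = 3, tally = 6
After iteration 5: pos = 4, tally = 10
After iteration 6: pos = 5, tally = 15
After iteration 7: pos = 6, tally = 21
After iteration 8: pos = 7, tally = 28
After iteration 9: pos = 8, tally = 36
Loop ends.

Final answer: 36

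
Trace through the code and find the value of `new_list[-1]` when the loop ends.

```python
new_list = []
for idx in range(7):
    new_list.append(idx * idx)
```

Let's trace through this code step by step.

Initialize: new_list = []
Entering loop: for idx in range(7):
After iteration 1: idx = 0, new_list = [0]
After iteration 2: idx = 1, new_list = [0, 1]
After iteration 3: idx = 2, new_list = [0, 1, 4]
After iteration 4: idx = 3, new_list = [0, 1, 4, 9]
After iteration 5: idx = 4, new_list = [0, 1, 4, 9, 16]
After iteration 6: idx = 5, new_list = [0, 1, 4, 9, 16, 25]
After iteration 7: idx = 6, new_list = [0, 1, 4, 9, 16, 25, 36]
Loop ends.
new_list[-1] = 36

Final answer: 36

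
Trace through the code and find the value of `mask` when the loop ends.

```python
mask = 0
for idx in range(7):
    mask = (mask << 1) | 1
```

Let's trace through this code step by step.

Initialize: mask = 0
Entering loop: for idx in range(7):
After iteration 1: idx = 0, mask = 1
After iteration 2: idx = 1, mask = 3
After iteration 3: idx = 2, mask = 7
After iteration 4: idx = 3, mask = 15
After iteration 5: idx = 4, mask = 31
After iteration 6: idx = 5, mask = 63
After iteration 7: idx = 6, mask = 127
Loop ends.

Final answer: 127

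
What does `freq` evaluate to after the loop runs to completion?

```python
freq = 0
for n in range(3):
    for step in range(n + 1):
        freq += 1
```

Let's trace through this code step by step.

Initialize: freq = 0
Entering loop: for n in range(3):
After iteration 1: n = 0, freq = 1, step = 0
After iteration 2: n = 1, freq = 3, step = 1
After iteration 3: n = 2, freq = 6, step = 2
Loop ends.

Final answer: 6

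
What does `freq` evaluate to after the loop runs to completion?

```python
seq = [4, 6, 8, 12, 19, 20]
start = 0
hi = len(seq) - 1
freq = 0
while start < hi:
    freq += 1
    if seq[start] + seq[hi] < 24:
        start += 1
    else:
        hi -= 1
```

Let's trace through this code step by step.

Initialize: seq = [4, 6, 8, 12, 19, 20]
Initialize: start = 0
Initialize: hi = 5
Initialize: freq = 0
Entering loop: while start < hi:
After iteration 1: start = 0, hi = 4, freq = 1
After iteration 2: start = 1, hi = 4, freq = 2
After iteration 3: start = 1, hi = 3, freq = 3
After iteration 4: start = 2, hi = 3, freq = 4
After iteration 5: start = 3, hi = 3, freq = 5
Loop ends.

Final answer: 5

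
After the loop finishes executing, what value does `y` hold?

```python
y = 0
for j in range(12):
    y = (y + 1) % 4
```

Let's trace through this code step by step.

Initialize: y = 0
Entering loop: for j in range(12):
After iteration 1: j = 0, y = 1
After iteration 2: j = 1, y = 2
After iteration 3: j = 2, y = 3
After iteration 4: j = 3, y = 0
After iteration 5: j = 4, y = 1
After iteration 6: j = 5, y = 2
After iteration 7: j = 6, y = 3
After iteration 8: j = 7, y = 0
After iteration 9: j = 8, y = 1
After iteration 10: j = 9, y = 2
After iteration 11: j = 10, y = 3
After iteration 12: j = 11, y = 0
Loop ends.

Final answer: 0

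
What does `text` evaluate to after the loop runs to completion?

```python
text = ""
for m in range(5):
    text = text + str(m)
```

Let's trace through this code step by step.

Initialize: text = ''
Entering loop: for m in range(5):
After iteration 1: m = 0, text = '0'
After iteration 2: m = 1, text = '01'
After iteration 3: m = 2, text = '012'
After iteration 4: m = 3, text = '0123'
After iteration 5: m = 4, text = '01234'
Loop ends.

Final answer: '01234'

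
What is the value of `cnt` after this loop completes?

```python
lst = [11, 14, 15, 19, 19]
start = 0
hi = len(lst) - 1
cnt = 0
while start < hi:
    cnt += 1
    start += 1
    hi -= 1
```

Let's trace through this code step by step.

Initialize: lst = [11, 14, 15, 19, 19]
Initialize: start = 0
Initialize: hi = 4
Initialize: cnt = 0
Entering loop: while start < hi:
After iteration 1: start = 1, hi = 3, cnt = 1
After iteration 2: start = 2, hi = 2, cnt = 2
Loop ends.

Final answer: 2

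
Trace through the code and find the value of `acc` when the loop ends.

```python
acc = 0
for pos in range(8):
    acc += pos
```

Let's trace through this code step by step.

Initialize: acc = 0
Entering loop: for pos in range(8):
After iteration 1: pos = 0, acc = 0
After iteration 2: pos = 1, acc = 1
After iteration 3: pos = 2, acc = 3
After iteration 4: pos = 3, acc = 6
After iteration 5: pos = 4, acc = 10
After iteration 6: pos = 5, acc = 15
After iteration 7: pos = 6, acc = 21
After iteration 8: pos = 7, acc = 28
Loop ends.

Final answer: 28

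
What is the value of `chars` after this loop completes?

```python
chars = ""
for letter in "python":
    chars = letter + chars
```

Let's trace through this code step by step.

Initialize: chars = ''
Entering loop: for letter in "python":
After iteration 1: letter = 'p', chars = 'p'
After iteration 2: letter = 'y', chars = 'yp'
After iteration 3: letter = 't', chars = 'typ'
After iteration 4: letter = 'h', chars = 'htyp'
After iteration 5: letter = 'o', chars = 'ohtyp'
After iteration 6: letter = 'n', chars = 'nohtyp'
Loop ends.

Final answer: 'nohtyp'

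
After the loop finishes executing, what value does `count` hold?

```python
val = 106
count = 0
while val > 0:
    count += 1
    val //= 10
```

Let's trace through this code step by step.

Initialize: val = 106
Initialize: count = 0
Entering loop: while val > 0:
After iteration 1: val = 10, count = 1
After iteration 2: val = 1, count = 2
After iteration 3: val = 0, count = 3
Loop ends.

Final answer: 3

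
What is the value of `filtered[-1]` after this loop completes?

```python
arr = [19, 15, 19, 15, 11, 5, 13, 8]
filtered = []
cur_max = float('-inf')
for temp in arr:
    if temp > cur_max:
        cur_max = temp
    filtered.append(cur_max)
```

Let's trace through this code step by step.

Initialize: arr = [19, 15, 19, 15, 11, 5, 13, 8]
Initialize: filtered = []
Initialize: cur_max = -inf
Entering loop: for temp in arr:
After iteration 1: temp = 19, filtered = [19], cur_max = 19
After iteration 2: temp = 15, filtered = [19, 19], cur_max = 19
After iteration 3: temp = 19, filtered = [19, 19, 19], cur_max = 19
After iteration 4: temp = 15, filtered = [19, 19, 19, 19], cur_max = 19
After iteration 5: temp = 11, filtered = [19, 19, 19, 19, 19], cur_max = 19
After iteration 6: temp = 5, filtered = [19, 19, 19, 19, 19, 19], cur_max = 19
After iteration 7: temp = 13, filtered = [19, 19, 19, 19, 19, 19, 19], cur_max = 19
After iteration 8: temp = 8, filtered = [19, 19, 19, 19, 19, 19, 19, 19], cur_max = 19
Loop ends.
filtered[-1] = 19

Final answer: 19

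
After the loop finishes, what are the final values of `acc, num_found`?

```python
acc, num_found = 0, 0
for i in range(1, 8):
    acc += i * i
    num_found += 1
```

Let's trace through this code step by step.

Initialize: acc = 0
Initialize: num_found = 0
Entering loop: for i in range(1, 8):
After iteration 1: i = 1, acc = 1, num_found = 1
After iteration 2: i = 2, acc = 5, num_found = 2
After iteration 3: i = 3, acc = 14, num_found = 3
After iteration 4: i = 4, acc = 30, num_found = 4
After iteration 5: i = 5, acc = 55, num_found = 5
After iteration 6: i = 6, acc = 91, num_found = 6
After iteration 7: i = 7, acc = 140, num_found = 7
Loop ends.

Final answer: 140, 7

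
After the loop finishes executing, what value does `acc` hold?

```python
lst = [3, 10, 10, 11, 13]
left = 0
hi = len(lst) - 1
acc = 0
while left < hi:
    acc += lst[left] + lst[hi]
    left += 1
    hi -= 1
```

Let's trace through this code step by step.

Initialize: lst = [3, 10, 10, 11, 13]
Initialize: left = 0
Initialize: hi = 4
Initialize: acc = 0
Entering loop: while left < hi:
After iteration 1: left = 1, hi = 3, acc = 16
After iteration 2: left = 2, hi = 2, acc = 37
Loop ends.

Final answer: 37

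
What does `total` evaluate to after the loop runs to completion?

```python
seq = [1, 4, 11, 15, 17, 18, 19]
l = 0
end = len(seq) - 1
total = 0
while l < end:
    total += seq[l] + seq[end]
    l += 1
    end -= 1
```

Let's trace through this code step by step.

Initialize: seq = [1, 4, 11, 15, 17, 18, 19]
Initialize: l = 0
Initialize: end = 6
Initialize: total = 0
Entering loop: while l < end:
After iteration 1: l = 1, end = 5, total = 20
After iteration 2: l = 2, end = 4, total = 42
After iteration 3: l = 3, end = 3, total = 70
Loop ends.

Final answer: 70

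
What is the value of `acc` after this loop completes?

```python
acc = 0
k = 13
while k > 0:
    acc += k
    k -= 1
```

Let's trace through this code step by step.

Initialize: acc = 0
Initialize: k = 13
Entering loop: while k > 0:
After iteration 1: acc = 13, k = 12
After iteration 2: acc = 25, k = 11
After iteration 3: acc = 36, k = 10
After iteration 4: acc = 46, k = 9
After iteration 5: acc = 55, k = 8
After iteration 6: acc = 63, k = 7
After iteration 7: acc = 70, k = 6
After iteration 8: acc = 76, k = 5
After iteration 9: acc = 81, k = 4
After iteration 10: acc = 85, k = 3
After iteration 11: acc = 88, k = 2
After iteration 12: acc = 90, k = 1
After iteration 13: acc = 91, k = 0
Loop ends.

Final answer: 91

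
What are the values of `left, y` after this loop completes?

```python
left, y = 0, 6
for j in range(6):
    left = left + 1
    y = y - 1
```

Let's trace through this code step by step.

Initialize: left = 0
Initialize: y = 6
Entering loop: for j in range(6):
After iteration 1: j = 0, left = 1, y = 5
After iteration 2: j = 1, left = 2, y = 4
After iteration 3: j = 2, left = 3, y = 3
After iteration 4: j = 3, left = 4, y = 2
After iteration 5: j = 4, left = 5, y = 1
After iteration 6: j = 5, left = 6, y = 0
Loop ends.

Final answer: 6, 0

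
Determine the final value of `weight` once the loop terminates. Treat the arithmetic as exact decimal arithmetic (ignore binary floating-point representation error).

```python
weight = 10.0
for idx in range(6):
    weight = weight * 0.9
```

Let's trace through this code step by step.

Initialize: weight = 10.0
Entering loop: for idx in range(6):
After iteration 1: idx = 0, weight = 9.0
After iteration 2: idx = 1, weight = 8.1
After iteration 3: idx = 2, weight = 7.29
After iteration 4: idx = 3, weight = 6.561
After iteration 5: idx = 4, weight = 5.9049
After iteration 6: idx = 5, weight = 5.31441
Loop ends.

Final answer: 5.31441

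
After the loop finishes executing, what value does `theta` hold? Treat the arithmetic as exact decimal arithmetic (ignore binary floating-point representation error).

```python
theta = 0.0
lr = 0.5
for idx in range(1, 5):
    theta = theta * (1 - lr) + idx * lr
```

Let's trace through this code step by step.

Initialize: theta = 0.0
Initialize: lr = 0.5
Entering loop: for idx in range(1, 5):
After iteration 1: idx = 1, theta = 0.5
After iteration 2: idx = 2, theta = 1.25
After iteration 3: idx = 3, theta = 2.125
After iteration 4: idx = 4, theta = 3.0625
Loop ends.

Final answer: 3.0625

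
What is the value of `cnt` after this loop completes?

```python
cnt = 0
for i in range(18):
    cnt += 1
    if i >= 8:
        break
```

Let's trace through this code step by step.

Initialize: cnt = 0
Entering loop: for i in range(18):
After iteration 1: i = 0, cnt = 1
After iteration 2: i = 1, cnt = 2
After iteration 3: i = 2, cnt = 3
After iteration 4: i = 3, cnt = 4
After iteration 5: i = 4, cnt = 5
After iteration 6: i = 5, cnt = 6
After iteration 7: i = 6, cnt = 7
After iteration 8: i = 7, cnt = 8
After iteration 9: i = 8, cnt = 9
Loop ends.

Final answer: 9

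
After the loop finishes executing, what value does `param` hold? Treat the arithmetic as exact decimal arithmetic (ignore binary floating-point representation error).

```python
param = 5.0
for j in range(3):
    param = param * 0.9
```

Let's trace through this code step by step.

Initialize: param = 5.0
Entering loop: for j in range(3):
After iteration 1: j = 0, param = 4.5
After iteration 2: j = 1, param = 4.05
After iteration 3: j = 2, param = 3.645
Loop ends.

Final answer: 3.645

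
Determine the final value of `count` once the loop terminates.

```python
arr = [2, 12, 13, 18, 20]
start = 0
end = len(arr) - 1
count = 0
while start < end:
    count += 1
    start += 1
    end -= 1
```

Let's trace through this code step by step.

Initialize: arr = [2, 12, 13, 18, 20]
Initialize: start = 0
Initialize: end = 4
Initialize: count = 0
Entering loop: while start < end:
After iteration 1: start = 1, end = 3, count = 1
After iteration 2: start = 2, end = 2, count = 2
Loop ends.

Final answer: 2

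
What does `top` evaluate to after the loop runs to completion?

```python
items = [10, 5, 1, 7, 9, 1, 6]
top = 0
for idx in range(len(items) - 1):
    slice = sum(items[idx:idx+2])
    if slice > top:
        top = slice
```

Let's trace through this code step by step.

Initialize: items = [10, 5, 1, 7, 9, 1, 6]
Initialize: top = 0
Entering loop: for idx in range(len(items) - 1):
After iteration 1: idx = 0, top = 15, slice = 15
After iteration 2: idx = 1, top = 15, slice = 6
After iteration 3: idx = 2, top = 15, slice = 8
After iteration 4: idx = 3, top = 16, slice = 16
After iteration 5: idx = 4, top = 16, slice = 10
After iteration 6: idx = 5, top = 16, slice = 7
Loop ends.

Final answer: 16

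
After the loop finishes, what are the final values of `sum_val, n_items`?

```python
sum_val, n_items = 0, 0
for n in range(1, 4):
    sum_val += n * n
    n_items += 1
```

Let's trace through this code step by step.

Initialize: sum_val = 0
Initialize: n_items = 0
Entering loop: for n in range(1, 4):
After iteration 1: n = 1, sum_val = 1, n_items = 1
After iteration 2: n = 2, sum_val = 5, n_items = 2
After iteration 3: n = 3, sum_val = 14, n_items = 3
Loop ends.

Final answer: 14, 3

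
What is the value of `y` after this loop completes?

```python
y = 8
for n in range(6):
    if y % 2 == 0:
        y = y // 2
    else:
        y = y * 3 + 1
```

Let's trace through this code step by step.

Initialize: y = 8
Entering loop: for n in range(6):
After iteration 1: n = 0, y = 4
After iteration 2: n = 1, y = 2
After iteration 3: n = 2, y = 1
After iteration 4: n = 3, y = 4
After iteration 5: n = 4, y = 2
After iteration 6: n = 5, y = 1
Loop ends.

Final answer: 1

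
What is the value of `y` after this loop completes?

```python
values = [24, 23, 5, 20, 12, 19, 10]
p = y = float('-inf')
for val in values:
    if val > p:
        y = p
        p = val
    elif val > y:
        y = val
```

Let's trace through this code step by step.

Initialize: values = [24, 23, 5, 20, 12, 19, 10]
Initialize: p = -inf
Initialize: y = -inf
Entering loop: for val in values:
After iteration 1: val = 24, p = 24, y = -inf
After iteration 2: val = 23, p = 24, y = 23
After iteration 3: val = 5, p = 24, y = 23
After iteration 4: val = 20, p = 24, y = 23
After iteration 5: val = 12, p = 24, y = 23
After iteration 6: val = 19, p = 24, y = 23
After iteration 7: val = 10, p = 24, y = 23
Loop ends.

Final answer: 23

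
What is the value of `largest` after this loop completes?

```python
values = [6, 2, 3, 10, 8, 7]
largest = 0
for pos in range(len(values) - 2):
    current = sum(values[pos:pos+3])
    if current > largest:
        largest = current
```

Let's trace through this code step by step.

Initialize: values = [6, 2, 3, 10, 8, 7]
Initialize: largest = 0
Entering loop: for pos in range(len(values) - 2):
After iteration 1: pos = 0, largest = 11, current = 11
After iteration 2: pos = 1, largest = 15, current = 15
After iteration 3: pos = 2, largest = 21, current = 21
After iteration 4: pos = 3, largest = 25, current = 25
Loop ends.

Final answer: 25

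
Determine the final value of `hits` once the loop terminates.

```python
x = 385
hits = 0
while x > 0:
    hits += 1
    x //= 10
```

Let's trace through this code step by step.

Initialize: x = 385
Initialize: hits = 0
Entering loop: while x > 0:
After iteration 1: x = 38, hits = 1
After iteration 2: x = 3, hits = 2
After iteration 3: x = 0, hits = 3
Loop ends.

Final answer: 3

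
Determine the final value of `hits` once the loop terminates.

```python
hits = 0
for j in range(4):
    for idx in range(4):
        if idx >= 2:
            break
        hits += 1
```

Let's trace through this code step by step.

Initialize: hits = 0
Entering loop: for j in range(4):
After iteration 1: j = 0, hits = 2
After iteration 2: j = 1, hits = 4
After iteration 3: j = 2, hits = 6
After iteration 4: j = 3, hits = 8
Loop ends.

Final answer: 8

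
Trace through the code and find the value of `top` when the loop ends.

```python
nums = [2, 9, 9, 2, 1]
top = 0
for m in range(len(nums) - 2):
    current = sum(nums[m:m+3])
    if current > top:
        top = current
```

Let's trace through this code step by step.

Initialize: nums = [2, 9, 9, 2, 1]
Initialize: top = 0
Entering loop: for m in range(len(nums) - 2):
After iteration 1: m = 0, top = 20, current = 20
After iteration 2: m = 1, top = 20, current = 20
After iteration 3: m = 2, top = 20, current = 12
Loop ends.

Final answer: 20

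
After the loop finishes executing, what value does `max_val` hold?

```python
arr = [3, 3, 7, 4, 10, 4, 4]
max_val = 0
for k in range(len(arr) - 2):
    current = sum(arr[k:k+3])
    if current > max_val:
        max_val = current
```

Let's trace through this code step by step.

Initialize: arr = [3, 3, 7, 4, 10, 4, 4]
Initialize: max_val = 0
Entering loop: for k in range(len(arr) - 2):
After iteration 1: k = 0, max_val = 13, current = 13
After iteration 2: k = 1, max_val = 14, current = 14
After iteration 3: k = 2, max_val = 21, current = 21
After iteration 4: k = 3, max_val = 21, current = 18
After iteration 5: k = 4, max_val = 21, current = 18
Loop ends.

Final answer: 21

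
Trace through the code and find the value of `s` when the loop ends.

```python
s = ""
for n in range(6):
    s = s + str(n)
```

Let's trace through this code step by step.

Initialize: s = ''
Entering loop: for n in range(6):
After iteration 1: n = 0, s = '0'
After iteration 2: n = 1, s = '01'
After iteration 3: n = 2, s = '012'
After iteration 4: n = 3, s = '0123'
After iteration 5: n = 4, s = '01234'
After iteration 6: n = 5, s = '012345'
Loop ends.

Final answer: '012345'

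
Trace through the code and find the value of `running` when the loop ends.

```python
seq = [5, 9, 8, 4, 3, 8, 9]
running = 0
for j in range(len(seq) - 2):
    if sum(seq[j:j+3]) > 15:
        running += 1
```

Let's trace through this code step by step.

Initialize: seq = [5, 9, 8, 4, 3, 8, 9]
Initialize: running = 0
Entering loop: for j in range(len(seq) - 2):
After iteration 1: j = 0, running = 1
After iteration 2: j = 1, running = 2
After iteration 3: j = 2, running = 2
After iteration 4: j = 3, running = 2
After iteration 5: j = 4, running = 3
Loop ends.

Final answer: 3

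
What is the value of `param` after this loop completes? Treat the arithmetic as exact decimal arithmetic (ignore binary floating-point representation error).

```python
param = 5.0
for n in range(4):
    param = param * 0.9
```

Let's trace through this code step by step.

Initialize: param = 5.0
Entering loop: for n in range(4):
After iteration 1: n = 0, param = 4.5
After iteration 2: n = 1, param = 4.05
After iteration 3: n = 2, param = 3.645
After iteration 4: n = 3, param = 3.2805
Loop ends.

Final answer: 3.2805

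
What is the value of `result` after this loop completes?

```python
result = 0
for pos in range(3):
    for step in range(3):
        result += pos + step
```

Let's trace through this code step by step.

Initialize: result = 0
Entering loop: for pos in range(3):
After iteration 1: pos = 0, result = 3
After iteration 2: pos = 1, result = 9
After iteration 3: pos = 2, result = 18
Loop ends.

Final answer: 18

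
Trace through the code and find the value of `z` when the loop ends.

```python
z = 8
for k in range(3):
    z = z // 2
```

Let's trace through this code step by step.

Initialize: z = 8
Entering loop: for k in range(3):
After iteration 1: k = 0, z = 4
After iteration 2: k = 1, z = 2
After iteration 3: k = 2, z = 1
Loop ends.

Final answer: 1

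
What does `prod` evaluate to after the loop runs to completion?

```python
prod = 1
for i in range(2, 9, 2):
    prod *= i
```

Let's trace through this code step by step.

Initialize: prod = 1
Entering loop: for i in range(2, 9, 2):
After iteration 1: i = 2, prod = 2
After iteration 2: i = 4, prod = 8
After iteration 3: i = 6, prod = 48
After iteration 4: i = 8, prod = 384
Loop ends.

Final answer: 384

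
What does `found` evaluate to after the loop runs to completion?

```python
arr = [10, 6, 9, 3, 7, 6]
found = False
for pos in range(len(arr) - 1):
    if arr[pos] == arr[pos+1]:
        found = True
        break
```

Let's trace through this code step by step.

Initialize: arr = [10, 6, 9, 3, 7, 6]
Initialize: found = False
Entering loop: for pos in range(len(arr) - 1):
After iteration 1: pos = 0, found = False
After iteration 2: pos = 1, found = False
After iteration 3: pos = 2, found = False
After iteration 4: pos = 3, found = False
After iteration 5: pos = 4, found = False
Loop ends.

Final answer: False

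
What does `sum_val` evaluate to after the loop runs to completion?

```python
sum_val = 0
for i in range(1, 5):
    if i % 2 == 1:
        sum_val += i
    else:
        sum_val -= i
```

Let's trace through this code step by step.

Initialize: sum_val = 0
Entering loop: for i in range(1, 5):
After iteration 1: i = 1, sum_val = 1
After iteration 2: i = 2, sum_val = -1
After iteration 3: i = 3, sum_val = 2
After iteration 4: i = 4, sum_val = -2
Loop ends.

Final answer: -2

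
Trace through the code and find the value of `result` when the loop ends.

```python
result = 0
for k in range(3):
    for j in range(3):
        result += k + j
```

Let's trace through this code step by step.

Initialize: result = 0
Entering loop: for k in range(3):
After iteration 1: k = 0, result = 3
After iteration 2: k = 1, result = 9
After iteration 3: k = 2, result = 18
Loop ends.

Final answer: 18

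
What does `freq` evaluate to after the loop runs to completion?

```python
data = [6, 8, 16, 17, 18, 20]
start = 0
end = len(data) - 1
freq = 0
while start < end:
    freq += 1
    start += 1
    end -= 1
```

Let's trace through this code step by step.

Initialize: data = [6, 8, 16, 17, 18, 20]
Initialize: start = 0
Initialize: end = 5
Initialize: freq = 0
Entering loop: while start < end:
After iteration 1: start = 1, end = 4, freq = 1
After iteration 2: start = 2, end = 3, freq = 2
After iteration 3: start = 3, end = 2, freq = 3
Loop ends.

Final answer: 3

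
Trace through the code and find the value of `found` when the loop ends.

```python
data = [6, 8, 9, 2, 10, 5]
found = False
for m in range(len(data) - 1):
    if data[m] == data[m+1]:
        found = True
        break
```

Let's trace through this code step by step.

Initialize: data = [6, 8, 9, 2, 10, 5]
Initialize: found = False
Entering loop: for m in range(len(data) - 1):
After iteration 1: m = 0, found = False
After iteration 2: m = 1, found = False
After iteration 3: m = 2, found = False
After iteration 4: m = 3, found = False
After iteration 5: m = 4, found = False
Loop ends.

Final answer: False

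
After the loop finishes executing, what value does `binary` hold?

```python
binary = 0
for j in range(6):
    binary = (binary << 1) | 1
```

Let's trace through this code step by step.

Initialize: binary = 0
Entering loop: for j in range(6):
After iteration 1: j = 0, binary = 1
After iteration 2: j = 1, binary = 3
After iteration 3: j = 2, binary = 7
After iteration 4: j = 3, binary = 15
After iteration 5: j = 4, binary = 31
After iteration 6: j = 5, binary = 63
Loop ends.

Final answer: 63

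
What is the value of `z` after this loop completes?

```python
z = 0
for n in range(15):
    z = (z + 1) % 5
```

Let's trace through this code step by step.

Initialize: z = 0
Entering loop: for n in range(15):
After iteration 1: n = 0, z = 1
After iteration 2: n = 1, z = 2
After iteration 3: n = 2, z = 3
After iteration 4: n = 3, z = 4
After iteration 5: n = 4, z = 0
After iteration 6: n = 5, z = 1
After iteration 7: n = 6, z = 2
After iteration 8: n = 7, z = 3
After iteration 9: n = 8, z = 4
After iteration 10: n = 9, z = 0
After iteration 11: n = 10, z = 1
After iteration 12: n = 11, z = 2
After iteration 13: n = 12, z = 3
After iteration 14: n = 13, z = 4
After iteration 15: n = 14, z = 0
Loop ends.

Final answer: 0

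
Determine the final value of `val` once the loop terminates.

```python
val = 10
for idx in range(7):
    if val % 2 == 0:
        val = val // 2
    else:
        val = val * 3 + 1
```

Let's trace through this code step by step.

Initialize: val = 10
Entering loop: for idx in range(7):
After iteration 1: idx = 0, val = 5
After iteration 2: idx = 1, val = 16
After iteration 3: idx = 2, val = 8
After iteration 4: idx = 3, val = 4
After iteration 5: idx = 4, val = 2
After iteration 6: idx = 5, val = 1
After iteration 7: idx = 6, val = 4
Loop ends.

Final answer: 4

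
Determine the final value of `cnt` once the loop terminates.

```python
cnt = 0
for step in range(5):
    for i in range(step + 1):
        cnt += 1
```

Let's trace through this code step by step.

Initialize: cnt = 0
Entering loop: for step in range(5):
After iteration 1: step = 0, cnt = 1, i = 0
After iteration 2: step = 1, cnt = 3, i = 1
After iteration 3: step = 2, cnt = 6, i = 2
After iteration 4: step = 3, cnt = 10, i = 3
After iteration 5: step = 4, cnt = 15, i = 4
Loop ends.

Final answer: 15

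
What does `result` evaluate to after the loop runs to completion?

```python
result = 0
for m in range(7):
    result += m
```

Let's trace through this code step by step.

Initialize: result = 0
Entering loop: for m in range(7):
After iteration 1: m = 0, result = 0
After iteration 2: m = 1, result = 1
After iteration 3: m = 2, result = 3
After iteration 4: m = 3, result = 6
After iteration 5: m = 4, result = 10
After iteration 6: m = 5, result = 15
After iteration 7: m = 6, result = 21
Loop ends.

Final answer: 21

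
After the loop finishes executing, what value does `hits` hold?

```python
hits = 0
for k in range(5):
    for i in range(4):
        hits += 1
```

Let's trace through this code step by step.

Initialize: hits = 0
Entering loop: for k in range(5):
After iteration 1: k = 0, hits = 4
After iteration 2: k = 1, hits = 8
After iteration 3: k = 2, hits = 12
After iteration 4: k = 3, hits = 16
After iteration 5: k = 4, hits = 20
Loop ends.

Final answer: 20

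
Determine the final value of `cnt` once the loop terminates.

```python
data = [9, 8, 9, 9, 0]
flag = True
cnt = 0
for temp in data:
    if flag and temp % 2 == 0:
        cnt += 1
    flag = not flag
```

Let's trace through this code step by step.

Initialize: data = [9, 8, 9, 9, 0]
Initialize: flag = True
Initialize: cnt = 0
Entering loop: for temp in data:
After iteration 1: temp = 9, flag = False, cnt = 0
After iteration 2: temp = 8, flag = True, cnt = 0
After iteration 3: temp = 9, flag = False, cnt = 0
After iteration 4: temp = 9, flag = True, cnt = 0
After iteration 5: temp = 0, flag = False, cnt = 1
Loop ends.

Final answer: 1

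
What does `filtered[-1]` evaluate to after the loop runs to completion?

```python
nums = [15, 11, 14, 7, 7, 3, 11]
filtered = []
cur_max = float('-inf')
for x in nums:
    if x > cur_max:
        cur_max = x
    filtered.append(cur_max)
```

Let's trace through this code step by step.

Initialize: nums = [15, 11, 14, 7, 7, 3, 11]
Initialize: filtered = []
Initialize: cur_max = -inf
Entering loop: for x in nums:
After iteration 1: x = 15, filtered = [15], cur_max = 15
After iteration 2: x = 11, filtered = [15, 15], cur_max = 15
After iteration 3: x = 14, filtered = [15, 15, 15], cur_max = 15
After iteration 4: x = 7, filtered = [15, 15, 15, 15], cur_max = 15
After iteration 5: x = 7, filtered = [15, 15, 15, 15, 15], cur_max = 15
After iteration 6: x = 3, filtered = [15, 15, 15, 15, 15, 15], cur_max = 15
After iteration 7: x = 11, filtered = [15, 15, 15, 15, 15, 15, 15], cur_max = 15
Loop ends.
filtered[-1] = 15

Final answer: 15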